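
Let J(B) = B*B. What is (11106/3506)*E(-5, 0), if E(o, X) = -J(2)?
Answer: -22212/1753 ≈ -12.671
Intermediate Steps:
J(B) = B²
E(o, X) = -4 (E(o, X) = -1*2² = -1*4 = -4)
(11106/3506)*E(-5, 0) = (11106/3506)*(-4) = (11106*(1/3506))*(-4) = (5553/1753)*(-4) = -22212/1753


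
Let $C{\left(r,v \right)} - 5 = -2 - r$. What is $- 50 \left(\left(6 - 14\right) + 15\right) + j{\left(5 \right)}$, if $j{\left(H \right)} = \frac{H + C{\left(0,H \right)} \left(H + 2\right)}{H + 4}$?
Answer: $- \frac{3124}{9} \approx -347.11$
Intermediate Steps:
$C{\left(r,v \right)} = 3 - r$ ($C{\left(r,v \right)} = 5 - \left(2 + r\right) = 3 - r$)
$j{\left(H \right)} = \frac{6 + 4 H}{4 + H}$ ($j{\left(H \right)} = \frac{H + \left(3 - 0\right) \left(H + 2\right)}{H + 4} = \frac{H + \left(3 + 0\right) \left(2 + H\right)}{4 + H} = \frac{H + 3 \left(2 + H\right)}{4 + H} = \frac{H + \left(6 + 3 H\right)}{4 + H} = \frac{6 + 4 H}{4 + H}$)
$- 50 \left(\left(6 - 14\right) + 15\right) + j{\left(5 \right)} = - 50 \left(\left(6 - 14\right) + 15\right) + \frac{2 \left(3 + 2 \cdot 5\right)}{4 + 5} = - 50 \left(-8 + 15\right) + \frac{2 \left(3 + 10\right)}{9} = \left(-50\right) 7 + 2 \cdot \frac{1}{9} \cdot 13 = -350 + \frac{26}{9} = - \frac{3124}{9}$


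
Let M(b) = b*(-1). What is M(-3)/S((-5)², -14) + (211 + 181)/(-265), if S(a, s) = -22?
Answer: -9419/5830 ≈ -1.6156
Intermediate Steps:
M(b) = -b
M(-3)/S((-5)², -14) + (211 + 181)/(-265) = -1*(-3)/(-22) + (211 + 181)/(-265) = 3*(-1/22) + 392*(-1/265) = -3/22 - 392/265 = -9419/5830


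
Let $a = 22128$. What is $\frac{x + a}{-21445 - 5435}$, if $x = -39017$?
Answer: $\frac{16889}{26880} \approx 0.62831$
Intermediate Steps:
$\frac{x + a}{-21445 - 5435} = \frac{-39017 + 22128}{-21445 - 5435} = - \frac{16889}{-26880} = \left(-16889\right) \left(- \frac{1}{26880}\right) = \frac{16889}{26880}$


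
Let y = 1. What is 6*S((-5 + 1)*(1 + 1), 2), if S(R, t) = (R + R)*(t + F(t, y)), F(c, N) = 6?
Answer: -768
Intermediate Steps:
S(R, t) = 2*R*(6 + t) (S(R, t) = (R + R)*(t + 6) = (2*R)*(6 + t) = 2*R*(6 + t))
6*S((-5 + 1)*(1 + 1), 2) = 6*(2*((-5 + 1)*(1 + 1))*(6 + 2)) = 6*(2*(-4*2)*8) = 6*(2*(-8)*8) = 6*(-128) = -768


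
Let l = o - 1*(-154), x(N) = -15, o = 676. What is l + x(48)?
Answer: 815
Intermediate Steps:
l = 830 (l = 676 - 1*(-154) = 676 + 154 = 830)
l + x(48) = 830 - 15 = 815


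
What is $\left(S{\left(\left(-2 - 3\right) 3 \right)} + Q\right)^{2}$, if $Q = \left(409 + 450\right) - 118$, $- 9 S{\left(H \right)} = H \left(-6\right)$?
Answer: $534361$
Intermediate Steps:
$S{\left(H \right)} = \frac{2 H}{3}$ ($S{\left(H \right)} = - \frac{H \left(-6\right)}{9} = - \frac{\left(-6\right) H}{9} = \frac{2 H}{3}$)
$Q = 741$ ($Q = 859 - 118 = 741$)
$\left(S{\left(\left(-2 - 3\right) 3 \right)} + Q\right)^{2} = \left(\frac{2 \left(-2 - 3\right) 3}{3} + 741\right)^{2} = \left(\frac{2 \left(\left(-5\right) 3\right)}{3} + 741\right)^{2} = \left(\frac{2}{3} \left(-15\right) + 741\right)^{2} = \left(-10 + 741\right)^{2} = 731^{2} = 534361$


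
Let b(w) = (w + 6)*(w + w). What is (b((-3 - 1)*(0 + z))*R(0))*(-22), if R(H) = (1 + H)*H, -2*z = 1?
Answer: 0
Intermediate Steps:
z = -1/2 (z = -1/2*1 = -1/2 ≈ -0.50000)
b(w) = 2*w*(6 + w) (b(w) = (6 + w)*(2*w) = 2*w*(6 + w))
R(H) = H*(1 + H)
(b((-3 - 1)*(0 + z))*R(0))*(-22) = ((2*((-3 - 1)*(0 - 1/2))*(6 + (-3 - 1)*(0 - 1/2)))*(0*(1 + 0)))*(-22) = ((2*(-4*(-1/2))*(6 - 4*(-1/2)))*(0*1))*(-22) = ((2*2*(6 + 2))*0)*(-22) = ((2*2*8)*0)*(-22) = (32*0)*(-22) = 0*(-22) = 0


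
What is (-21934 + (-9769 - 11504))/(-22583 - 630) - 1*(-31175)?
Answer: 723708482/23213 ≈ 31177.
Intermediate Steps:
(-21934 + (-9769 - 11504))/(-22583 - 630) - 1*(-31175) = (-21934 - 21273)/(-23213) + 31175 = -43207*(-1/23213) + 31175 = 43207/23213 + 31175 = 723708482/23213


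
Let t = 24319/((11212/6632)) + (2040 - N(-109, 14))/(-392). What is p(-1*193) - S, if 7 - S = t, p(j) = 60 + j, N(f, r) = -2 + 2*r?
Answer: 7823159851/549388 ≈ 14240.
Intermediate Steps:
t = 7900074171/549388 (t = 24319/((11212/6632)) + (2040 - (-2 + 2*14))/(-392) = 24319/((11212*(1/6632))) + (2040 - (-2 + 28))*(-1/392) = 24319/(2803/1658) + (2040 - 1*26)*(-1/392) = 24319*(1658/2803) + (2040 - 26)*(-1/392) = 40320902/2803 + 2014*(-1/392) = 40320902/2803 - 1007/196 = 7900074171/549388 ≈ 14380.)
S = -7896228455/549388 (S = 7 - 1*7900074171/549388 = 7 - 7900074171/549388 = -7896228455/549388 ≈ -14373.)
p(-1*193) - S = (60 - 1*193) - 1*(-7896228455/549388) = (60 - 193) + 7896228455/549388 = -133 + 7896228455/549388 = 7823159851/549388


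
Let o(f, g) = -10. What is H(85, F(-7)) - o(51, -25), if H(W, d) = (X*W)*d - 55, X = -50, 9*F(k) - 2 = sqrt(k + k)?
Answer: -8905/9 - 4250*I*sqrt(14)/9 ≈ -989.44 - 1766.9*I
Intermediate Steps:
F(k) = 2/9 + sqrt(2)*sqrt(k)/9 (F(k) = 2/9 + sqrt(k + k)/9 = 2/9 + sqrt(2*k)/9 = 2/9 + (sqrt(2)*sqrt(k))/9 = 2/9 + sqrt(2)*sqrt(k)/9)
H(W, d) = -55 - 50*W*d (H(W, d) = (-50*W)*d - 55 = -50*W*d - 55 = -55 - 50*W*d)
H(85, F(-7)) - o(51, -25) = (-55 - 50*85*(2/9 + sqrt(2)*sqrt(-7)/9)) - 1*(-10) = (-55 - 50*85*(2/9 + sqrt(2)*(I*sqrt(7))/9)) + 10 = (-55 - 50*85*(2/9 + I*sqrt(14)/9)) + 10 = (-55 + (-8500/9 - 4250*I*sqrt(14)/9)) + 10 = (-8995/9 - 4250*I*sqrt(14)/9) + 10 = -8905/9 - 4250*I*sqrt(14)/9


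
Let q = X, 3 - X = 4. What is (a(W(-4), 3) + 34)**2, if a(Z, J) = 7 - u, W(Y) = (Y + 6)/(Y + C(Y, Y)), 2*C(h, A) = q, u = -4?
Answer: 2025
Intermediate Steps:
X = -1 (X = 3 - 1*4 = 3 - 4 = -1)
q = -1
C(h, A) = -1/2 (C(h, A) = (1/2)*(-1) = -1/2)
W(Y) = (6 + Y)/(-1/2 + Y) (W(Y) = (Y + 6)/(Y - 1/2) = (6 + Y)/(-1/2 + Y))
a(Z, J) = 11 (a(Z, J) = 7 - 1*(-4) = 7 + 4 = 11)
(a(W(-4), 3) + 34)**2 = (11 + 34)**2 = 45**2 = 2025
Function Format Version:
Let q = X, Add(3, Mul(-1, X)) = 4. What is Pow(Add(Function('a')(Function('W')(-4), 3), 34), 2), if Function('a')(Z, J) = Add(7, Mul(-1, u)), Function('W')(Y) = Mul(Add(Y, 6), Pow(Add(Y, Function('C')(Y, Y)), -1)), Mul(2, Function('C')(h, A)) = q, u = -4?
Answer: 2025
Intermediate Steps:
X = -1 (X = Add(3, Mul(-1, 4)) = Add(3, -4) = -1)
q = -1
Function('C')(h, A) = Rational(-1, 2) (Function('C')(h, A) = Mul(Rational(1, 2), -1) = Rational(-1, 2))
Function('W')(Y) = Mul(Pow(Add(Rational(-1, 2), Y), -1), Add(6, Y)) (Function('W')(Y) = Mul(Add(Y, 6), Pow(Add(Y, Rational(-1, 2)), -1)) = Mul(Add(6, Y), Pow(Add(Rational(-1, 2), Y), -1)) = Mul(Pow(Add(Rational(-1, 2), Y), -1), Add(6, Y)))
Function('a')(Z, J) = 11 (Function('a')(Z, J) = Add(7, Mul(-1, -4)) = Add(7, 4) = 11)
Pow(Add(Function('a')(Function('W')(-4), 3), 34), 2) = Pow(Add(11, 34), 2) = Pow(45, 2) = 2025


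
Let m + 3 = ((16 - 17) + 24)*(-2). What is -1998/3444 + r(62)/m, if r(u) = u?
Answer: -7415/4018 ≈ -1.8454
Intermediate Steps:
m = -49 (m = -3 + ((16 - 17) + 24)*(-2) = -3 + (-1 + 24)*(-2) = -3 + 23*(-2) = -3 - 46 = -49)
-1998/3444 + r(62)/m = -1998/3444 + 62/(-49) = -1998*1/3444 + 62*(-1/49) = -333/574 - 62/49 = -7415/4018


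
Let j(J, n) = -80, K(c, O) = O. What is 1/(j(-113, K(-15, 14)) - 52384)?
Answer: -1/52464 ≈ -1.9061e-5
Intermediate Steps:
1/(j(-113, K(-15, 14)) - 52384) = 1/(-80 - 52384) = 1/(-52464) = -1/52464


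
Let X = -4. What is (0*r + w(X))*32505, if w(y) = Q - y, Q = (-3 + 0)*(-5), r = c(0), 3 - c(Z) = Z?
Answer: 617595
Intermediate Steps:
c(Z) = 3 - Z
r = 3 (r = 3 - 1*0 = 3 + 0 = 3)
Q = 15 (Q = -3*(-5) = 15)
w(y) = 15 - y
(0*r + w(X))*32505 = (0*3 + (15 - 1*(-4)))*32505 = (0 + (15 + 4))*32505 = (0 + 19)*32505 = 19*32505 = 617595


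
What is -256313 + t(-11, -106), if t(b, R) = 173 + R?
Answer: -256246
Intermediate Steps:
-256313 + t(-11, -106) = -256313 + (173 - 106) = -256313 + 67 = -256246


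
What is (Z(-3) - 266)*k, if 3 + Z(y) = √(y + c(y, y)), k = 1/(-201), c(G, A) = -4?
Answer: 269/201 - I*√7/201 ≈ 1.3383 - 0.013163*I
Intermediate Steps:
k = -1/201 ≈ -0.0049751
Z(y) = -3 + √(-4 + y) (Z(y) = -3 + √(y - 4) = -3 + √(-4 + y))
(Z(-3) - 266)*k = ((-3 + √(-4 - 3)) - 266)*(-1/201) = ((-3 + √(-7)) - 266)*(-1/201) = ((-3 + I*√7) - 266)*(-1/201) = (-269 + I*√7)*(-1/201) = 269/201 - I*√7/201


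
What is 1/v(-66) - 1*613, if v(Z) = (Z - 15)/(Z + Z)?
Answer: -16507/27 ≈ -611.37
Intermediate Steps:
v(Z) = (-15 + Z)/(2*Z) (v(Z) = (-15 + Z)/((2*Z)) = (-15 + Z)*(1/(2*Z)) = (-15 + Z)/(2*Z))
1/v(-66) - 1*613 = 1/((½)*(-15 - 66)/(-66)) - 1*613 = 1/((½)*(-1/66)*(-81)) - 613 = 1/(27/44) - 613 = 44/27 - 613 = -16507/27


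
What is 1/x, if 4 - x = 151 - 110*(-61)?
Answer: -1/6857 ≈ -0.00014584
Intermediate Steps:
x = -6857 (x = 4 - (151 - 110*(-61)) = 4 - (151 + 6710) = 4 - 1*6861 = 4 - 6861 = -6857)
1/x = 1/(-6857) = -1/6857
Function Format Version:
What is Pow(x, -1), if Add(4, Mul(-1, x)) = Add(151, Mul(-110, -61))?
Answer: Rational(-1, 6857) ≈ -0.00014584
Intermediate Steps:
x = -6857 (x = Add(4, Mul(-1, Add(151, Mul(-110, -61)))) = Add(4, Mul(-1, Add(151, 6710))) = Add(4, Mul(-1, 6861)) = Add(4, -6861) = -6857)
Pow(x, -1) = Pow(-6857, -1) = Rational(-1, 6857)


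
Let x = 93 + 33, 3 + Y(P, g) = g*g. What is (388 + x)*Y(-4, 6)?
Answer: 16962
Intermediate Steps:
Y(P, g) = -3 + g² (Y(P, g) = -3 + g*g = -3 + g²)
x = 126
(388 + x)*Y(-4, 6) = (388 + 126)*(-3 + 6²) = 514*(-3 + 36) = 514*33 = 16962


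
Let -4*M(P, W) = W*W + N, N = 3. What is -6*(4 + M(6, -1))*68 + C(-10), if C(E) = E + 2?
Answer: -1232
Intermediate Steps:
C(E) = 2 + E
M(P, W) = -¾ - W²/4 (M(P, W) = -(W*W + 3)/4 = -(W² + 3)/4 = -(3 + W²)/4 = -¾ - W²/4)
-6*(4 + M(6, -1))*68 + C(-10) = -6*(4 + (-¾ - ¼*(-1)²))*68 + (2 - 10) = -6*(4 + (-¾ - ¼*1))*68 - 8 = -6*(4 + (-¾ - ¼))*68 - 8 = -6*(4 - 1)*68 - 8 = -6*3*68 - 8 = -18*68 - 8 = -1224 - 8 = -1232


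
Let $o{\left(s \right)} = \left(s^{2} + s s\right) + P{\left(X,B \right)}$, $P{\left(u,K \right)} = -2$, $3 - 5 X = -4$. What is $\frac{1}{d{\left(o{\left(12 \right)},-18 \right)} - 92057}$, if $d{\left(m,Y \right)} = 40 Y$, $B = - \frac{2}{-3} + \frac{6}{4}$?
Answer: $- \frac{1}{92777} \approx -1.0779 \cdot 10^{-5}$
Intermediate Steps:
$X = \frac{7}{5}$ ($X = \frac{3}{5} - - \frac{4}{5} = \frac{3}{5} + \frac{4}{5} = \frac{7}{5} \approx 1.4$)
$B = \frac{13}{6}$ ($B = \left(-2\right) \left(- \frac{1}{3}\right) + 6 \cdot \frac{1}{4} = \frac{2}{3} + \frac{3}{2} = \frac{13}{6} \approx 2.1667$)
$o{\left(s \right)} = -2 + 2 s^{2}$ ($o{\left(s \right)} = \left(s^{2} + s s\right) - 2 = \left(s^{2} + s^{2}\right) - 2 = 2 s^{2} - 2 = -2 + 2 s^{2}$)
$\frac{1}{d{\left(o{\left(12 \right)},-18 \right)} - 92057} = \frac{1}{40 \left(-18\right) - 92057} = \frac{1}{-720 - 92057} = \frac{1}{-92777} = - \frac{1}{92777}$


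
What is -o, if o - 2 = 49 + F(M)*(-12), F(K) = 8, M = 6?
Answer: 45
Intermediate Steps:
o = -45 (o = 2 + (49 + 8*(-12)) = 2 + (49 - 96) = 2 - 47 = -45)
-o = -1*(-45) = 45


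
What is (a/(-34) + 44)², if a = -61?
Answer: 2424249/1156 ≈ 2097.1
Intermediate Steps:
(a/(-34) + 44)² = (-61/(-34) + 44)² = (-61*(-1/34) + 44)² = (61/34 + 44)² = (1557/34)² = 2424249/1156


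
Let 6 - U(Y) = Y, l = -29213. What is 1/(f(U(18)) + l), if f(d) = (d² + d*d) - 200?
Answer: -1/29125 ≈ -3.4335e-5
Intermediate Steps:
U(Y) = 6 - Y
f(d) = -200 + 2*d² (f(d) = (d² + d²) - 200 = 2*d² - 200 = -200 + 2*d²)
1/(f(U(18)) + l) = 1/((-200 + 2*(6 - 1*18)²) - 29213) = 1/((-200 + 2*(6 - 18)²) - 29213) = 1/((-200 + 2*(-12)²) - 29213) = 1/((-200 + 2*144) - 29213) = 1/((-200 + 288) - 29213) = 1/(88 - 29213) = 1/(-29125) = -1/29125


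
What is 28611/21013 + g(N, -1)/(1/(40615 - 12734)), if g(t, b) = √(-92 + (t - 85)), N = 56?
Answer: 28611/21013 + 306691*I ≈ 1.3616 + 3.0669e+5*I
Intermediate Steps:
g(t, b) = √(-177 + t) (g(t, b) = √(-92 + (-85 + t)) = √(-177 + t))
28611/21013 + g(N, -1)/(1/(40615 - 12734)) = 28611/21013 + √(-177 + 56)/(1/(40615 - 12734)) = 28611*(1/21013) + √(-121)/(1/27881) = 28611/21013 + (11*I)/(1/27881) = 28611/21013 + (11*I)*27881 = 28611/21013 + 306691*I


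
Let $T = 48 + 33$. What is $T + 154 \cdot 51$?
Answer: $7935$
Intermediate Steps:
$T = 81$
$T + 154 \cdot 51 = 81 + 154 \cdot 51 = 81 + 7854 = 7935$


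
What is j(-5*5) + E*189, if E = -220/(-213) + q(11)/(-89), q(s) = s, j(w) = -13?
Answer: 1003784/6319 ≈ 158.85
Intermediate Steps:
E = 17237/18957 (E = -220/(-213) + 11/(-89) = -220*(-1/213) + 11*(-1/89) = 220/213 - 11/89 = 17237/18957 ≈ 0.90927)
j(-5*5) + E*189 = -13 + (17237/18957)*189 = -13 + 1085931/6319 = 1003784/6319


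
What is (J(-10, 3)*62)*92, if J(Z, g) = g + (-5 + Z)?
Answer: -68448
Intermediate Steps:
J(Z, g) = -5 + Z + g
(J(-10, 3)*62)*92 = ((-5 - 10 + 3)*62)*92 = -12*62*92 = -744*92 = -68448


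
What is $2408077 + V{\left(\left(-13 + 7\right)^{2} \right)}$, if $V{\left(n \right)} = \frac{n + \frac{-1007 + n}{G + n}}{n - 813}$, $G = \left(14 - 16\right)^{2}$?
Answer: $\frac{10691861813}{4440} \approx 2.4081 \cdot 10^{6}$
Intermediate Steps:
$G = 4$ ($G = \left(-2\right)^{2} = 4$)
$V{\left(n \right)} = \frac{n + \frac{-1007 + n}{4 + n}}{-813 + n}$ ($V{\left(n \right)} = \frac{n + \frac{-1007 + n}{4 + n}}{n - 813} = \frac{n + \frac{-1007 + n}{4 + n}}{-813 + n}$)
$2408077 + V{\left(\left(-13 + 7\right)^{2} \right)} = 2408077 + \frac{1007 - \left(\left(-13 + 7\right)^{2}\right)^{2} - 5 \left(-13 + 7\right)^{2}}{3252 - \left(\left(-13 + 7\right)^{2}\right)^{2} + 809 \left(-13 + 7\right)^{2}} = 2408077 + \frac{1007 - \left(\left(-6\right)^{2}\right)^{2} - 5 \left(-6\right)^{2}}{3252 - \left(\left(-6\right)^{2}\right)^{2} + 809 \left(-6\right)^{2}} = 2408077 + \frac{1007 - 36^{2} - 180}{3252 - 36^{2} + 809 \cdot 36} = 2408077 + \frac{1007 - 1296 - 180}{3252 - 1296 + 29124} = 2408077 + \frac{1}{31080} \left(-469\right) = 2408077 - \frac{67}{4440} = \frac{10691861813}{4440}$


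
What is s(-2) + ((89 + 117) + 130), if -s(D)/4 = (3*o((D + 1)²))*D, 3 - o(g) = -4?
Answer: 504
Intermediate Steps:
o(g) = 7 (o(g) = 3 - 1*(-4) = 3 + 4 = 7)
s(D) = -84*D (s(D) = -4*3*7*D = -84*D)
s(-2) + ((89 + 117) + 130) = -84*(-2) + ((89 + 117) + 130) = 168 + (206 + 130) = 168 + 336 = 504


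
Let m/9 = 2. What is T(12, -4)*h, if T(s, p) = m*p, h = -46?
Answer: 3312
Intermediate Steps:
m = 18 (m = 9*2 = 18)
T(s, p) = 18*p
T(12, -4)*h = (18*(-4))*(-46) = -72*(-46) = 3312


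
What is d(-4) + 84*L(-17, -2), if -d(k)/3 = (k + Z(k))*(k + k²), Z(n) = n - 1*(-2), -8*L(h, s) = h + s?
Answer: 831/2 ≈ 415.50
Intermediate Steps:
L(h, s) = -h/8 - s/8 (L(h, s) = -(h + s)/8 = -h/8 - s/8)
Z(n) = 2 + n (Z(n) = n + 2 = 2 + n)
d(k) = -3*(2 + 2*k)*(k + k²) (d(k) = -3*(k + (2 + k))*(k + k²) = -3*(2 + 2*k)*(k + k²))
d(-4) + 84*L(-17, -2) = 6*(-4)*(-1 - 1*(-4)² - 2*(-4)) + 84*(-⅛*(-17) - ⅛*(-2)) = 6*(-4)*(-1 - 1*16 + 8) + 84*(17/8 + ¼) = 6*(-4)*(-1 - 16 + 8) + 84*(19/8) = 6*(-4)*(-9) + 399/2 = 216 + 399/2 = 831/2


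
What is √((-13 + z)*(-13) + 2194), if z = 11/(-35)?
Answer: 4*√181230/35 ≈ 48.653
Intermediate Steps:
z = -11/35 (z = 11*(-1/35) = -11/35 ≈ -0.31429)
√((-13 + z)*(-13) + 2194) = √((-13 - 11/35)*(-13) + 2194) = √(-466/35*(-13) + 2194) = √(6058/35 + 2194) = √(82848/35) = 4*√181230/35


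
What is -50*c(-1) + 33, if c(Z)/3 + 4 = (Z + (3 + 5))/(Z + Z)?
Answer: 1158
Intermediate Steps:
c(Z) = -12 + 3*(8 + Z)/(2*Z) (c(Z) = -12 + 3*((Z + (3 + 5))/(Z + Z)) = -12 + 3*((Z + 8)/((2*Z))) = -12 + 3*((8 + Z)*(1/(2*Z))) = -12 + 3*((8 + Z)/(2*Z)) = -12 + 3*(8 + Z)/(2*Z))
-50*c(-1) + 33 = -50*(-21/2 + 12/(-1)) + 33 = -50*(-21/2 + 12*(-1)) + 33 = -50*(-21/2 - 12) + 33 = -50*(-45/2) + 33 = 1125 + 33 = 1158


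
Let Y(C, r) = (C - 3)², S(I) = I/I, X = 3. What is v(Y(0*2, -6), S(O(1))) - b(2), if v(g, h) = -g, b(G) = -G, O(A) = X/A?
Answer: -7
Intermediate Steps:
O(A) = 3/A
S(I) = 1
Y(C, r) = (-3 + C)²
v(Y(0*2, -6), S(O(1))) - b(2) = -(-3 + 0*2)² - (-1)*2 = -(-3 + 0)² - 1*(-2) = -1*(-3)² + 2 = -1*9 + 2 = -9 + 2 = -7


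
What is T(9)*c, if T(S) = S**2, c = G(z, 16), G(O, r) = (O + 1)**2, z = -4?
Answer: 729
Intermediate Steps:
G(O, r) = (1 + O)**2
c = 9 (c = (1 - 4)**2 = (-3)**2 = 9)
T(9)*c = 9**2*9 = 81*9 = 729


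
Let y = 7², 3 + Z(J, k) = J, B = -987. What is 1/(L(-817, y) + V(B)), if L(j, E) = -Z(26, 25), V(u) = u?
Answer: -1/1010 ≈ -0.00099010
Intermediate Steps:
Z(J, k) = -3 + J
y = 49
L(j, E) = -23 (L(j, E) = -(-3 + 26) = -1*23 = -23)
1/(L(-817, y) + V(B)) = 1/(-23 - 987) = 1/(-1010) = -1/1010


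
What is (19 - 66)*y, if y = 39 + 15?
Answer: -2538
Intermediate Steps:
y = 54
(19 - 66)*y = (19 - 66)*54 = -47*54 = -2538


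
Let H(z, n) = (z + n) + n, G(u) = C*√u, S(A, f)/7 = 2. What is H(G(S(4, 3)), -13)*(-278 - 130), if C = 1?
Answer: 10608 - 408*√14 ≈ 9081.4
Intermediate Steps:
S(A, f) = 14 (S(A, f) = 7*2 = 14)
G(u) = √u (G(u) = 1*√u = √u)
H(z, n) = z + 2*n (H(z, n) = (n + z) + n = z + 2*n)
H(G(S(4, 3)), -13)*(-278 - 130) = (√14 + 2*(-13))*(-278 - 130) = (√14 - 26)*(-408) = (-26 + √14)*(-408) = 10608 - 408*√14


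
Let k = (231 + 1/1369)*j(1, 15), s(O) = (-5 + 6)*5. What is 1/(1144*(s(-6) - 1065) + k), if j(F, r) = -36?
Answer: -1369/1671488800 ≈ -8.1903e-7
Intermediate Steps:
s(O) = 5 (s(O) = 1*5 = 5)
k = -11384640/1369 (k = (231 + 1/1369)*(-36) = (316240/1369)*(-36) = -11384640/1369 ≈ -8316.0)
1/(1144*(s(-6) - 1065) + k) = 1/(1144*(5 - 1065) - 11384640/1369) = 1/(1144*(-1060) - 11384640/1369) = 1/(-1212640 - 11384640/1369) = 1/(-1671488800/1369) = -1369/1671488800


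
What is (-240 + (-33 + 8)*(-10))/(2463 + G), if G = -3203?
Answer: -1/74 ≈ -0.013514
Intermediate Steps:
(-240 + (-33 + 8)*(-10))/(2463 + G) = (-240 + (-33 + 8)*(-10))/(2463 - 3203) = (-240 - 25*(-10))/(-740) = (-240 + 250)*(-1/740) = 10*(-1/740) = -1/74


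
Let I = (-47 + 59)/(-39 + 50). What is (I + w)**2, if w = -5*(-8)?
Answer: 204304/121 ≈ 1688.5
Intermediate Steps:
w = 40
I = 12/11 ≈ 1.0909
(I + w)**2 = (12/11 + 40)**2 = (452/11)**2 = 204304/121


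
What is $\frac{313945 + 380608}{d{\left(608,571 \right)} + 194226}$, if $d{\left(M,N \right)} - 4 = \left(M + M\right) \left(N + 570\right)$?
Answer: $\frac{694553}{1581686} \approx 0.43912$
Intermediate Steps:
$d{\left(M,N \right)} = 4 + 2 M \left(570 + N\right)$ ($d{\left(M,N \right)} = 4 + \left(M + M\right) \left(N + 570\right) = 4 + 2 M \left(570 + N\right)$)
$\frac{313945 + 380608}{d{\left(608,571 \right)} + 194226} = \frac{313945 + 380608}{\left(4 + 1140 \cdot 608 + 2 \cdot 608 \cdot 571\right) + 194226} = \frac{694553}{\left(4 + 693120 + 694336\right) + 194226} = \frac{694553}{1387460 + 194226} = \frac{694553}{1581686}$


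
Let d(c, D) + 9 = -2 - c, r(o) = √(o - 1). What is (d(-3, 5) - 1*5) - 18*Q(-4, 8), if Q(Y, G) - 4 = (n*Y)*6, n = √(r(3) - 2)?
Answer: -85 + 432*I*√(2 - √2) ≈ -85.0 + 330.64*I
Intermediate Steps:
r(o) = √(-1 + o)
d(c, D) = -11 - c (d(c, D) = -9 + (-2 - c) = -11 - c)
n = √(-2 + √2) (n = √(√(-1 + 3) - 2) = √(√2 - 2) = √(-2 + √2) ≈ 0.76537*I)
Q(Y, G) = 4 + 6*Y*√(-2 + √2) (Q(Y, G) = 4 + (√(-2 + √2)*Y)*6 = 4 + (Y*√(-2 + √2))*6 = 4 + 6*Y*√(-2 + √2))
(d(-3, 5) - 1*5) - 18*Q(-4, 8) = ((-11 - 1*(-3)) - 1*5) - 18*(4 + 6*(-4)*√(-2 + √2)) = ((-11 + 3) - 5) - 18*(4 - 24*√(-2 + √2)) = (-8 - 5) + (-72 + 432*√(-2 + √2)) = -13 + (-72 + 432*√(-2 + √2)) = -85 + 432*√(-2 + √2)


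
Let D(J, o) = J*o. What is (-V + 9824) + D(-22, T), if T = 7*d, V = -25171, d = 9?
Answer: 33609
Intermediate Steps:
T = 63 (T = 7*9 = 63)
(-V + 9824) + D(-22, T) = (-1*(-25171) + 9824) - 22*63 = (25171 + 9824) - 1386 = 34995 - 1386 = 33609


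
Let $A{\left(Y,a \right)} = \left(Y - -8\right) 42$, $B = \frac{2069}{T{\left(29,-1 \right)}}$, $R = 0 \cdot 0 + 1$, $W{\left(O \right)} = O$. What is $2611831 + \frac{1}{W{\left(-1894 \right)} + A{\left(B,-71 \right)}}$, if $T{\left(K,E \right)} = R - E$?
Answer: $\frac{109412212422}{41891} \approx 2.6118 \cdot 10^{6}$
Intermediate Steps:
$R = 1$ ($R = 0 + 1 = 1$)
$T{\left(K,E \right)} = 1 - E$
$B = \frac{2069}{2}$ ($B = \frac{2069}{1 - -1} = \frac{2069}{1 + 1} = \frac{2069}{2} \approx 1034.5$)
$A{\left(Y,a \right)} = 336 + 42 Y$ ($A{\left(Y,a \right)} = \left(Y + 8\right) 42 = \left(8 + Y\right) 42 = 336 + 42 Y$)
$2611831 + \frac{1}{W{\left(-1894 \right)} + A{\left(B,-71 \right)}} = 2611831 + \frac{1}{-1894 + \left(336 + 42 \cdot \frac{2069}{2}\right)} = 2611831 + \frac{1}{-1894 + \left(336 + 43449\right)} = 2611831 + \frac{1}{-1894 + 43785} = 2611831 + \frac{1}{41891} = \frac{109412212422}{41891}$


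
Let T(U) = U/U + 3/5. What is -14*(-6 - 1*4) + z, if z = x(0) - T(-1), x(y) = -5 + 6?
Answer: 697/5 ≈ 139.40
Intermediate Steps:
x(y) = 1
T(U) = 8/5 (T(U) = 1 + 3*(⅕) = 1 + ⅗ = 8/5)
z = -⅗ (z = 1 - 1*8/5 = 1 - 8/5 = -⅗ ≈ -0.60000)
-14*(-6 - 1*4) + z = -14*(-6 - 1*4) - ⅗ = -14*(-6 - 4) - ⅗ = -14*(-10) - ⅗ = 140 - ⅗ = 697/5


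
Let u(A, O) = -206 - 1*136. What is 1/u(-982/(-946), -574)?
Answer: -1/342 ≈ -0.0029240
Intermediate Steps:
u(A, O) = -342 (u(A, O) = -206 - 136 = -342)
1/u(-982/(-946), -574) = 1/(-342) = -1/342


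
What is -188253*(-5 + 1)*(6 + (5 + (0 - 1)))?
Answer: 7530120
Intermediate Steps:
-188253*(-5 + 1)*(6 + (5 + (0 - 1))) = -(-753012)*(6 + (5 - 1)) = -(-753012)*(6 + 4) = -(-753012)*10 = -188253*(-40) = 7530120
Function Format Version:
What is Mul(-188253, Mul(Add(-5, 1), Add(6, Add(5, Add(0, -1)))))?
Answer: 7530120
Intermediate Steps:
Mul(-188253, Mul(Add(-5, 1), Add(6, Add(5, Add(0, -1))))) = Mul(-188253, Mul(-4, Add(6, Add(5, -1)))) = Mul(-188253, Mul(-4, Add(6, 4))) = Mul(-188253, Mul(-4, 10)) = Mul(-188253, -40) = 7530120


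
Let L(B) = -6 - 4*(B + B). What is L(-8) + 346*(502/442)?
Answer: 99664/221 ≈ 450.97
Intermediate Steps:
L(B) = -6 - 8*B
L(-8) + 346*(502/442) = (-6 - 8*(-8)) + 346*(502/442) = (-6 + 64) + 346*(502*(1/442)) = 58 + 346*(251/221) = 58 + 86846/221 = 99664/221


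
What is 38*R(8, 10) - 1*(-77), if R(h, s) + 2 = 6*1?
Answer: 229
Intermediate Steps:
R(h, s) = 4 (R(h, s) = -2 + 6*1 = -2 + 6 = 4)
38*R(8, 10) - 1*(-77) = 38*4 - 1*(-77) = 152 + 77 = 229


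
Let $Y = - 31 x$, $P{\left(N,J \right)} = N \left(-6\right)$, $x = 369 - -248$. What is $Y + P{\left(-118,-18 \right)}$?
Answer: $-18419$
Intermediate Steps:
$x = 617$ ($x = 369 + 248 = 617$)
$P{\left(N,J \right)} = - 6 N$
$Y = -19127$ ($Y = \left(-31\right) 617 = -19127$)
$Y + P{\left(-118,-18 \right)} = -19127 - -708 = -19127 + 708 = -18419$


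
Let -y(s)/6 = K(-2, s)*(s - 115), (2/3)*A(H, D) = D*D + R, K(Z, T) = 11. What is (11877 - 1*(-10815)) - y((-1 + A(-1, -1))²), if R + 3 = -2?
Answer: 18336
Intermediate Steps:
R = -5 (R = -3 - 2 = -5)
A(H, D) = -15/2 + 3*D²/2 (A(H, D) = 3*(D*D - 5)/2 = 3*(D² - 5)/2 = 3*(-5 + D²)/2 = -15/2 + 3*D²/2)
y(s) = 7590 - 66*s (y(s) = -66*(s - 115) = -66*(-115 + s) = -6*(-1265 + 11*s) = 7590 - 66*s)
(11877 - 1*(-10815)) - y((-1 + A(-1, -1))²) = (11877 - 1*(-10815)) - (7590 - 66*(-1 + (-15/2 + (3/2)*(-1)²))²) = (11877 + 10815) - (7590 - 66*(-1 + (-15/2 + (3/2)*1))²) = 22692 - (7590 - 66*(-1 + (-15/2 + 3/2))²) = 22692 - (7590 - 66*(-1 - 6)²) = 22692 - (7590 - 66*(-7)²) = 22692 - (7590 - 66*49) = 22692 - (7590 - 3234) = 22692 - 1*4356 = 22692 - 4356 = 18336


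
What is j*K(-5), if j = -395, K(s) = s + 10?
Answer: -1975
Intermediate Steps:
K(s) = 10 + s
j*K(-5) = -395*(10 - 5) = -395*5 = -1975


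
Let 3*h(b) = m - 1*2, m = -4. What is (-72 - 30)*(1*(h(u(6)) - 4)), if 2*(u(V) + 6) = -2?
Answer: 612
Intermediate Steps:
u(V) = -7 (u(V) = -6 + (½)*(-2) = -6 - 1 = -7)
h(b) = -2 (h(b) = (-4 - 1*2)/3 = (-4 - 2)/3 = (⅓)*(-6) = -2)
(-72 - 30)*(1*(h(u(6)) - 4)) = (-72 - 30)*(1*(-2 - 4)) = -102*(-6) = 612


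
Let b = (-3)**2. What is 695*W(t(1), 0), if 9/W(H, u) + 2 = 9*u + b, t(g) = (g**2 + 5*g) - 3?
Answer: 6255/7 ≈ 893.57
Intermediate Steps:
b = 9
t(g) = -3 + g**2 + 5*g
W(H, u) = 9/(7 + 9*u) (W(H, u) = 9/(-2 + (9*u + 9)) = 9/(-2 + (9 + 9*u)) = 9/(7 + 9*u))
695*W(t(1), 0) = 695*(9/(7 + 9*0)) = 695*(9/(7 + 0)) = 695*(9/7) = 6255/7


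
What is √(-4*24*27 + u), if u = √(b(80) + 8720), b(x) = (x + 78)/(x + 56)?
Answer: √(-2996352 + 34*√10081663)/34 ≈ 49.986*I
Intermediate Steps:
b(x) = (78 + x)/(56 + x)
u = √10081663/34 (u = √((78 + 80)/(56 + 80) + 8720) = √(158/136 + 8720) = √((1/136)*158 + 8720) = √(79/68 + 8720) = √(593039/68) = √10081663/34 ≈ 93.387)
√(-4*24*27 + u) = √(-4*24*27 + √10081663/34) = √(-96*27 + √10081663/34) = √(-2592 + √10081663/34)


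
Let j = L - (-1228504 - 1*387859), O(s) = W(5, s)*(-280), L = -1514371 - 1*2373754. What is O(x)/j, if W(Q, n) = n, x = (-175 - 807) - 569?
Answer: -72380/378627 ≈ -0.19116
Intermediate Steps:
L = -3888125 (L = -1514371 - 2373754 = -3888125)
x = -1551 (x = -982 - 569 = -1551)
O(s) = -280*s (O(s) = s*(-280) = -280*s)
j = -2271762 (j = -3888125 - (-1228504 - 1*387859) = -3888125 - (-1228504 - 387859) = -3888125 - 1*(-1616363) = -3888125 + 1616363 = -2271762)
O(x)/j = -280*(-1551)/(-2271762) = 434280*(-1/2271762) = -72380/378627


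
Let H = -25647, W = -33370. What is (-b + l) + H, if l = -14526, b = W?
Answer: -6803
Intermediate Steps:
b = -33370
(-b + l) + H = (-1*(-33370) - 14526) - 25647 = (33370 - 14526) - 25647 = 18844 - 25647 = -6803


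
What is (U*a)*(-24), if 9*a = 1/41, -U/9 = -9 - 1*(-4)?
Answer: -120/41 ≈ -2.9268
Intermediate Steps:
U = 45 (U = -9*(-9 - 1*(-4)) = -9*(-9 + 4) = -9*(-5) = 45)
a = 1/369 (a = (⅑)/41 = (⅑)*(1/41) = 1/369 ≈ 0.0027100)
(U*a)*(-24) = (45*(1/369))*(-24) = (5/41)*(-24) = -120/41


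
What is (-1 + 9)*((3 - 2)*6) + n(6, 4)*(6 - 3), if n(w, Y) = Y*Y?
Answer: 96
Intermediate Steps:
n(w, Y) = Y²
(-1 + 9)*((3 - 2)*6) + n(6, 4)*(6 - 3) = (-1 + 9)*((3 - 2)*6) + 4²*(6 - 3) = 8*(1*6) + 16*3 = 8*6 + 48 = 48 + 48 = 96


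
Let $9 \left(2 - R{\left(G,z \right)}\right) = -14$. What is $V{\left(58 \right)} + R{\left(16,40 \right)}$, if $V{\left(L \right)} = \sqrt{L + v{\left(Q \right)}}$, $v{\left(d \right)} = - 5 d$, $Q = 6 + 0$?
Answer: $\frac{32}{9} + 2 \sqrt{7} \approx 8.8471$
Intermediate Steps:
$R{\left(G,z \right)} = \frac{32}{9}$ ($R{\left(G,z \right)} = 2 - - \frac{14}{9} = 2 + \frac{14}{9} = \frac{32}{9}$)
$Q = 6$
$V{\left(L \right)} = \sqrt{-30 + L}$ ($V{\left(L \right)} = \sqrt{L - 30} = \sqrt{-30 + L}$)
$V{\left(58 \right)} + R{\left(16,40 \right)} = \sqrt{-30 + 58} + \frac{32}{9} = \sqrt{28} + \frac{32}{9} = 2 \sqrt{7} + \frac{32}{9} = \frac{32}{9} + 2 \sqrt{7}$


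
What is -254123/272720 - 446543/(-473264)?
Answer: 47310609/4033392440 ≈ 0.011730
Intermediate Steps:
-254123/272720 - 446543/(-473264) = -254123*1/272720 - 446543*(-1/473264) = -254123/272720 + 446543/473264 = 47310609/4033392440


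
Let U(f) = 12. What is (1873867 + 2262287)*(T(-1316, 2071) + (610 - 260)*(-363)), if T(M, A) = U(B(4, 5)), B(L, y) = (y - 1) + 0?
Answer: -525448731852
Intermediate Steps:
B(L, y) = -1 + y (B(L, y) = (-1 + y) + 0 = -1 + y)
T(M, A) = 12
(1873867 + 2262287)*(T(-1316, 2071) + (610 - 260)*(-363)) = (1873867 + 2262287)*(12 + (610 - 260)*(-363)) = 4136154*(12 + 350*(-363)) = 4136154*(12 - 127050) = 4136154*(-127038) = -525448731852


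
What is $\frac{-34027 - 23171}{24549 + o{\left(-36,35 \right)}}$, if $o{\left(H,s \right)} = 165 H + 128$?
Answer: $- \frac{57198}{18737} \approx -3.0527$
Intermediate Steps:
$o{\left(H,s \right)} = 128 + 165 H$
$\frac{-34027 - 23171}{24549 + o{\left(-36,35 \right)}} = \frac{-34027 - 23171}{24549 + \left(128 + 165 \left(-36\right)\right)} = - \frac{57198}{24549 + \left(128 - 5940\right)} = - \frac{57198}{24549 - 5812} = - \frac{57198}{18737}$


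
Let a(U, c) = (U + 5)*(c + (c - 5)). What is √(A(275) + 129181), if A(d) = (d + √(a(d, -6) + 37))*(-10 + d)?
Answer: √(202056 + 265*I*√4723) ≈ 449.96 + 20.237*I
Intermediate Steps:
a(U, c) = (-5 + 2*c)*(5 + U) (a(U, c) = (5 + U)*(c + (-5 + c)) = (5 + U)*(-5 + 2*c) = (-5 + 2*c)*(5 + U))
A(d) = (-10 + d)*(d + √(-48 - 17*d)) (A(d) = (d + √((-25 - 5*d + 10*(-6) + 2*d*(-6)) + 37))*(-10 + d) = (d + √((-25 - 5*d - 60 - 12*d) + 37))*(-10 + d) = (d + √((-85 - 17*d) + 37))*(-10 + d) = (d + √(-48 - 17*d))*(-10 + d) = (-10 + d)*(d + √(-48 - 17*d)))
√(A(275) + 129181) = √((275² - 10*275 - 10*√(-48 - 17*275) + 275*√(-48 - 17*275)) + 129181) = √((75625 - 2750 - 10*√(-48 - 4675) + 275*√(-48 - 4675)) + 129181) = √((75625 - 2750 - 10*I*√4723 + 275*√(-4723)) + 129181) = √((75625 - 2750 - 10*I*√4723 + 275*(I*√4723)) + 129181) = √((75625 - 2750 - 10*I*√4723 + 275*I*√4723) + 129181) = √((72875 + 265*I*√4723) + 129181) = √(202056 + 265*I*√4723)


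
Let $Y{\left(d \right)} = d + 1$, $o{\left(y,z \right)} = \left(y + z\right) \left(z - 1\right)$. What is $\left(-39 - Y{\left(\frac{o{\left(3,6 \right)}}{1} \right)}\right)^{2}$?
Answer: $7225$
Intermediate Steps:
$o{\left(y,z \right)} = \left(-1 + z\right) \left(y + z\right)$ ($o{\left(y,z \right)} = \left(y + z\right) \left(-1 + z\right) = \left(-1 + z\right) \left(y + z\right)$)
$Y{\left(d \right)} = 1 + d$
$\left(-39 - Y{\left(\frac{o{\left(3,6 \right)}}{1} \right)}\right)^{2} = \left(-39 - \left(1 + \frac{6^{2} - 3 - 6 + 3 \cdot 6}{1}\right)\right)^{2} = \left(-39 - \left(1 + \left(36 - 3 - 6 + 18\right) 1\right)\right)^{2} = \left(-39 - \left(1 + 45 \cdot 1\right)\right)^{2} = \left(-39 - \left(1 + 45\right)\right)^{2} = \left(-39 - 46\right)^{2} = \left(-85\right)^{2} = 7225$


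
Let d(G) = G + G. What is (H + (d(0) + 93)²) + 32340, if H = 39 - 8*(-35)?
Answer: 41308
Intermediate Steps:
d(G) = 2*G
H = 319 (H = 39 + 280 = 319)
(H + (d(0) + 93)²) + 32340 = (319 + (2*0 + 93)²) + 32340 = (319 + (0 + 93)²) + 32340 = (319 + 93²) + 32340 = (319 + 8649) + 32340 = 8968 + 32340 = 41308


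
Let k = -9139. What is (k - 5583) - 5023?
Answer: -19745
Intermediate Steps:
(k - 5583) - 5023 = (-9139 - 5583) - 5023 = -14722 - 5023 = -19745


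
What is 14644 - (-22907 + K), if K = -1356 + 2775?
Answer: 36132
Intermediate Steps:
K = 1419
14644 - (-22907 + K) = 14644 - (-22907 + 1419) = 14644 - 1*(-21488) = 14644 + 21488 = 36132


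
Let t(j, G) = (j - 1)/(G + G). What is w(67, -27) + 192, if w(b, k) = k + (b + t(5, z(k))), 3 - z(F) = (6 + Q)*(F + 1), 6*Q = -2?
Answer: 104638/451 ≈ 232.01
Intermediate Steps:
Q = -⅓ (Q = (⅙)*(-2) = -⅓ ≈ -0.33333)
z(F) = -8/3 - 17*F/3 (z(F) = 3 - (6 - ⅓)*(F + 1) = 3 - 17*(1 + F)/3 = 3 - (17/3 + 17*F/3) = 3 + (-17/3 - 17*F/3) = -8/3 - 17*F/3)
t(j, G) = (-1 + j)/(2*G) (t(j, G) = (-1 + j)/((2*G)) = (-1 + j)*(1/(2*G)) = (-1 + j)/(2*G))
w(b, k) = b + k + 2/(-8/3 - 17*k/3) (w(b, k) = k + (b + (-1 + 5)/(2*(-8/3 - 17*k/3))) = k + (b + (½)*4/(-8/3 - 17*k/3)) = k + (b + 2/(-8/3 - 17*k/3)) = b + k + 2/(-8/3 - 17*k/3))
w(67, -27) + 192 = (-6 + (8 + 17*(-27))*(67 - 27))/(8 + 17*(-27)) + 192 = (-6 + (8 - 459)*40)/(8 - 459) + 192 = (-6 - 451*40)/(-451) + 192 = -(-6 - 18040)/451 + 192 = -1/451*(-18046) + 192 = 18046/451 + 192 = 104638/451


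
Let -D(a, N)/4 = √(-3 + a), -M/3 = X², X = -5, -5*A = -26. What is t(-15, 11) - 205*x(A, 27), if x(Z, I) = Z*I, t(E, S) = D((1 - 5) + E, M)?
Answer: -28782 - 4*I*√22 ≈ -28782.0 - 18.762*I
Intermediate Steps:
A = 26/5 (A = -⅕*(-26) = 26/5 ≈ 5.2000)
M = -75 (M = -3*(-5)² = -3*25 = -75)
D(a, N) = -4*√(-3 + a)
t(E, S) = -4*√(-7 + E) (t(E, S) = -4*√(-3 + ((1 - 5) + E)) = -4*√(-3 + (-4 + E)) = -4*√(-7 + E))
x(Z, I) = I*Z
t(-15, 11) - 205*x(A, 27) = -4*√(-7 - 15) - 5535*26/5 = -4*I*√22 - 205*702/5 = -4*I*√22 - 28782 = -28782 - 4*I*√22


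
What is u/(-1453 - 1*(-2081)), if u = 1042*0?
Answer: 0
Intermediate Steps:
u = 0
u/(-1453 - 1*(-2081)) = 0/(-1453 - 1*(-2081)) = 0/(-1453 + 2081) = 0/628 = 0*(1/628) = 0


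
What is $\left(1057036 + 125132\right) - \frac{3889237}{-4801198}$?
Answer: $\frac{5675826526501}{4801198} \approx 1.1822 \cdot 10^{6}$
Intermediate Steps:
$\left(1057036 + 125132\right) - \frac{3889237}{-4801198} = 1182168 - - \frac{3889237}{4801198} = 1182168 + \frac{3889237}{4801198} = \frac{5675826526501}{4801198}$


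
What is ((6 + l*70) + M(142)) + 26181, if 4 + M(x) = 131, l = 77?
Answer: 31704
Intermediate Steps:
M(x) = 127 (M(x) = -4 + 131 = 127)
((6 + l*70) + M(142)) + 26181 = ((6 + 77*70) + 127) + 26181 = ((6 + 5390) + 127) + 26181 = (5396 + 127) + 26181 = 5523 + 26181 = 31704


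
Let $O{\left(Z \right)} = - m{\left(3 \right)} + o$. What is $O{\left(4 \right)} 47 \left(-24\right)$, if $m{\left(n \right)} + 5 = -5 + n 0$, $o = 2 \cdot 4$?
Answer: $-20304$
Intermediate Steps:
$o = 8$
$m{\left(n \right)} = -10$ ($m{\left(n \right)} = -5 + \left(-5 + n 0\right) = -5 + \left(-5 + 0\right) = -5 - 5 = -10$)
$O{\left(Z \right)} = 18$ ($O{\left(Z \right)} = \left(-1\right) \left(-10\right) + 8 = 10 + 8 = 18$)
$O{\left(4 \right)} 47 \left(-24\right) = 18 \cdot 47 \left(-24\right) = 846 \left(-24\right) = -20304$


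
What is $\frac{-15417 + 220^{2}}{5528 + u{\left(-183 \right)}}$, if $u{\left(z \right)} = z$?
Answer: $\frac{32983}{5345} \approx 6.1708$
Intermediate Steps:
$\frac{-15417 + 220^{2}}{5528 + u{\left(-183 \right)}} = \frac{-15417 + 220^{2}}{5528 - 183} = \frac{-15417 + 48400}{5345} = 32983 \cdot \frac{1}{5345} = \frac{32983}{5345}$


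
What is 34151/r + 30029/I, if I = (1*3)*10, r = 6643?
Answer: 15423629/15330 ≈ 1006.1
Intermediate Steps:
I = 30 (I = 3*10 = 30)
34151/r + 30029/I = 34151/6643 + 30029/30 = 34151*(1/6643) + 30029*(1/30) = 2627/511 + 30029/30 = 15423629/15330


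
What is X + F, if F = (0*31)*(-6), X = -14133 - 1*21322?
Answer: -35455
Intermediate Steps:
X = -35455 (X = -14133 - 21322 = -35455)
F = 0 (F = 0*(-6) = 0)
X + F = -35455 + 0 = -35455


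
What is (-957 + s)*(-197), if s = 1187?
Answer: -45310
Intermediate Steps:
(-957 + s)*(-197) = (-957 + 1187)*(-197) = 230*(-197) = -45310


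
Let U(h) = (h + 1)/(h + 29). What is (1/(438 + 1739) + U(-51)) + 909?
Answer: 21822259/23947 ≈ 911.27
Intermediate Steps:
U(h) = (1 + h)/(29 + h)
(1/(438 + 1739) + U(-51)) + 909 = (1/(438 + 1739) + (1 - 51)/(29 - 51)) + 909 = (1/2177 - 50/(-22)) + 909 = (1/2177 - 1/22*(-50)) + 909 = (1/2177 + 25/11) + 909 = 54436/23947 + 909 = 21822259/23947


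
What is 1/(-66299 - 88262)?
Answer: -1/154561 ≈ -6.4699e-6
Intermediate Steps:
1/(-66299 - 88262) = 1/(-154561) = -1/154561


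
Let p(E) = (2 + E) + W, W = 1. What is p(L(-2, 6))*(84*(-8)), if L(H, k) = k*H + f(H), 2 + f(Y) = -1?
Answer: 8064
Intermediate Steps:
f(Y) = -3 (f(Y) = -2 - 1 = -3)
L(H, k) = -3 + H*k (L(H, k) = k*H - 3 = H*k - 3 = -3 + H*k)
p(E) = 3 + E (p(E) = (2 + E) + 1 = 3 + E)
p(L(-2, 6))*(84*(-8)) = (3 + (-3 - 2*6))*(84*(-8)) = (3 + (-3 - 12))*(-672) = (3 - 15)*(-672) = -12*(-672) = 8064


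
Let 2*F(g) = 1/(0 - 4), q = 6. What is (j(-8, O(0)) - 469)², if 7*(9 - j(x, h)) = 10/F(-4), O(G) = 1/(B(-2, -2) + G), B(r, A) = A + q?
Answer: 9859600/49 ≈ 2.0122e+5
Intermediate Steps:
B(r, A) = 6 + A (B(r, A) = A + 6 = 6 + A)
F(g) = -⅛ (F(g) = 1/(2*(0 - 4)) = (½)/(-4) = (½)*(-¼) = -⅛)
O(G) = 1/(4 + G) (O(G) = 1/((6 - 2) + G) = 1/(4 + G))
j(x, h) = 143/7 (j(x, h) = 9 - 10/(7*(-⅛)) = 9 - 10*(-8)/7 = 9 - ⅐*(-80) = 9 + 80/7 = 143/7)
(j(-8, O(0)) - 469)² = (143/7 - 469)² = (-3140/7)² = 9859600/49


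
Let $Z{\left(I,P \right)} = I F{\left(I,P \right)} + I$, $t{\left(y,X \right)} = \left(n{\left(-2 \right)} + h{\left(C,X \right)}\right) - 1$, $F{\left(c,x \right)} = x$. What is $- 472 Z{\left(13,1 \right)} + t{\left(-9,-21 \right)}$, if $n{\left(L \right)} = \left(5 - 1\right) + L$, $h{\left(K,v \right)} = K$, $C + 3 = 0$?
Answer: $-12274$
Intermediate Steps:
$C = -3$ ($C = -3 + 0 = -3$)
$n{\left(L \right)} = 4 + L$
$t{\left(y,X \right)} = -2$ ($t{\left(y,X \right)} = \left(\left(4 - 2\right) - 3\right) - 1 = \left(2 - 3\right) - 1 = -1 - 1 = -2$)
$Z{\left(I,P \right)} = I + I P$ ($Z{\left(I,P \right)} = I P + I = I + I P$)
$- 472 Z{\left(13,1 \right)} + t{\left(-9,-21 \right)} = - 472 \cdot 13 \left(1 + 1\right) - 2 = - 472 \cdot 13 \cdot 2 - 2 = \left(-472\right) 26 - 2 = -12272 - 2 = -12274$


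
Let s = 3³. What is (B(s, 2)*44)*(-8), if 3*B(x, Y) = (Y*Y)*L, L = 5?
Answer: -7040/3 ≈ -2346.7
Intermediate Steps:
s = 27
B(x, Y) = 5*Y²/3 (B(x, Y) = ((Y*Y)*5)/3 = (Y²*5)/3 = (5*Y²)/3 = 5*Y²/3)
(B(s, 2)*44)*(-8) = (((5/3)*2²)*44)*(-8) = (((5/3)*4)*44)*(-8) = ((20/3)*44)*(-8) = (880/3)*(-8) = -7040/3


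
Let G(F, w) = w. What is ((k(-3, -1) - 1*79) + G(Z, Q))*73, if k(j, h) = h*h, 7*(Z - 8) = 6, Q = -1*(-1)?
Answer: -5621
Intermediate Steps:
Q = 1
Z = 62/7 (Z = 8 + (⅐)*6 = 8 + 6/7 = 62/7 ≈ 8.8571)
k(j, h) = h²
((k(-3, -1) - 1*79) + G(Z, Q))*73 = (((-1)² - 1*79) + 1)*73 = ((1 - 79) + 1)*73 = (-78 + 1)*73 = -77*73 = -5621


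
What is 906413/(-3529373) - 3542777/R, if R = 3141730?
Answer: -15351486403311/11088337035290 ≈ -1.3845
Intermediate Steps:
906413/(-3529373) - 3542777/R = 906413/(-3529373) - 3542777/3141730 = 906413*(-1/3529373) - 3542777*1/3141730 = -906413/3529373 - 3542777/3141730 = -15351486403311/11088337035290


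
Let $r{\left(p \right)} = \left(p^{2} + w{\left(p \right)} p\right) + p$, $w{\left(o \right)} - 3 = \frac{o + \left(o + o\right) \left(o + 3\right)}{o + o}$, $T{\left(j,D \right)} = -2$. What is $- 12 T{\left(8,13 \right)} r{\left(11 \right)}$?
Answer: $7788$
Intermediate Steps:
$w{\left(o \right)} = 3 + \frac{o + 2 o \left(3 + o\right)}{2 o}$ ($w{\left(o \right)} = 3 + \frac{o + \left(o + o\right) \left(o + 3\right)}{o + o} = 3 + \frac{o + 2 o \left(3 + o\right)}{2 o}$)
$r{\left(p \right)} = p + p^{2} + p \left(\frac{13}{2} + p\right)$ ($r{\left(p \right)} = \left(p^{2} + \left(\frac{13}{2} + p\right) p\right) + p = \left(p^{2} + p \left(\frac{13}{2} + p\right)\right) + p = p + p^{2} + p \left(\frac{13}{2} + p\right)$)
$- 12 T{\left(8,13 \right)} r{\left(11 \right)} = \left(-12\right) \left(-2\right) \frac{1}{2} \cdot 11 \left(15 + 4 \cdot 11\right) = 24 \cdot \frac{1}{2} \cdot 11 \left(15 + 44\right) = 24 \cdot \frac{1}{2} \cdot 11 \cdot 59 = 24 \cdot \frac{649}{2} = 7788$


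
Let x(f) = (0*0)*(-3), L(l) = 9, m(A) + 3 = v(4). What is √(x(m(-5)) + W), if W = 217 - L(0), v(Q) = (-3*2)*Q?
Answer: 4*√13 ≈ 14.422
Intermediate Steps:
v(Q) = -6*Q
m(A) = -27 (m(A) = -3 - 6*4 = -3 - 24 = -27)
W = 208 (W = 217 - 1*9 = 217 - 9 = 208)
x(f) = 0 (x(f) = 0*(-3) = 0)
√(x(m(-5)) + W) = √(0 + 208) = √208 = 4*√13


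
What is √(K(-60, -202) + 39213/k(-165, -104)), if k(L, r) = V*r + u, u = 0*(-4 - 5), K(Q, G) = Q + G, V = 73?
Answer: I*√3849745666/3796 ≈ 16.345*I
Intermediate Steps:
K(Q, G) = G + Q
u = 0 (u = 0*(-9) = 0)
k(L, r) = 73*r (k(L, r) = 73*r + 0 = 73*r)
√(K(-60, -202) + 39213/k(-165, -104)) = √((-202 - 60) + 39213/((73*(-104)))) = √(-262 + 39213/(-7592)) = √(-262 + 39213*(-1/7592)) = √(-262 - 39213/7592) = √(-2028317/7592) = I*√3849745666/3796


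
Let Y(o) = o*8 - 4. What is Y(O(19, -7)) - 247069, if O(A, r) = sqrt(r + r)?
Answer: -247073 + 8*I*sqrt(14) ≈ -2.4707e+5 + 29.933*I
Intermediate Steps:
O(A, r) = sqrt(2)*sqrt(r) (O(A, r) = sqrt(2*r) = sqrt(2)*sqrt(r))
Y(o) = -4 + 8*o (Y(o) = 8*o - 4 = -4 + 8*o)
Y(O(19, -7)) - 247069 = (-4 + 8*(sqrt(2)*sqrt(-7))) - 247069 = (-4 + 8*(sqrt(2)*(I*sqrt(7)))) - 247069 = (-4 + 8*(I*sqrt(14))) - 247069 = (-4 + 8*I*sqrt(14)) - 247069 = -247073 + 8*I*sqrt(14)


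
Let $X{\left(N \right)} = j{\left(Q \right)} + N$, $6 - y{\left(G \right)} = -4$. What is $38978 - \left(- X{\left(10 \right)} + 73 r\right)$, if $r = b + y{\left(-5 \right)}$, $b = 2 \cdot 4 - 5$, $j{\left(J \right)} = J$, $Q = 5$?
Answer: $38044$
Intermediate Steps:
$y{\left(G \right)} = 10$ ($y{\left(G \right)} = 6 - -4 = 6 + 4 = 10$)
$b = 3$ ($b = 8 - 5 = 3$)
$X{\left(N \right)} = 5 + N$
$r = 13$ ($r = 3 + 10 = 13$)
$38978 - \left(- X{\left(10 \right)} + 73 r\right) = 38978 + \left(\left(5 + 10\right) - 949\right) = 38978 + \left(15 - 949\right) = 38978 - 934 = 38044$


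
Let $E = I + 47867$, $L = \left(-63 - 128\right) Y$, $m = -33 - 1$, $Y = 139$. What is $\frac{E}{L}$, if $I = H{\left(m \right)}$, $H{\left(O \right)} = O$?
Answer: $- \frac{47833}{26549} \approx -1.8017$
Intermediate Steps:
$m = -34$
$I = -34$
$L = -26549$ ($L = \left(-63 - 128\right) 139 = \left(-191\right) 139 = -26549$)
$E = 47833$ ($E = -34 + 47867 = 47833$)
$\frac{E}{L} = \frac{47833}{-26549} = 47833 \left(- \frac{1}{26549}\right) = - \frac{47833}{26549}$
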